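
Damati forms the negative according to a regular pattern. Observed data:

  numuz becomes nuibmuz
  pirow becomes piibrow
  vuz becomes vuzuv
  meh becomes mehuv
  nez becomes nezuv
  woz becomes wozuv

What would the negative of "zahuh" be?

numuz and vuz both end in -z yet inflect differently (nuibmuz, vuzuv), so the final letter is not what conditions the rule; the number of vowels is.
"zahuh" has 2 vowels. The stems with 2 vowels (numuz → nuibmuz, pirow → piibrow) insert -ib- after the first vowel.
So zahuh → zaibhuh.

zaibhuh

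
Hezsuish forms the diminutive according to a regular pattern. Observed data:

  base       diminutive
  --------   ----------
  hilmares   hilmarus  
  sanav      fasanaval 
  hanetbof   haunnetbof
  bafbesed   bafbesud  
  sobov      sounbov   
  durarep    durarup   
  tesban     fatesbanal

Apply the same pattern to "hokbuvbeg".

"hokbuvbeg" has last vowel 'e'. The stems whose last vowel is 'e' (hilmares → hilmarus, durarep → durarup, bafbesed → bafbesud) change the last vowel to 'u'.
The other patterns: stems whose last vowel is 'o' insert -un- after the first vowel; stems whose last vowel is 'a' add fa- … -al around the stem.
So hokbuvbeg → hokbuvbug.

hokbuvbug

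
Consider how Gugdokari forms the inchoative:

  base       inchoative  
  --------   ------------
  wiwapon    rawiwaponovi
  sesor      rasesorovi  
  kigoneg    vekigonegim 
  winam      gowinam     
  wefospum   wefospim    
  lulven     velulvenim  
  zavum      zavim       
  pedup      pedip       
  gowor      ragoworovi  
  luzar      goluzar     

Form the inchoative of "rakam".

gorakam

"rakam" has last vowel 'a'. The stems whose last vowel is 'a' (winam → gowinam, luzar → goluzar) add the prefix go-.
The other patterns: stems whose last vowel is 'e' add ve- … -im around the stem; stems whose last vowel is 'o' add ra- … -ovi around the stem; stems whose last vowel is 'u' change the last vowel to 'i'.
So rakam → gorakam.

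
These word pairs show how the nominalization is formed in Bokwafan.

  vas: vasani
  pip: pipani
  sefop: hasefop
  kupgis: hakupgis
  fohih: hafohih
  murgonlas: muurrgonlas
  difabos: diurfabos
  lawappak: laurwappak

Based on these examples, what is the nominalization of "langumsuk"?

"langumsuk" has 3 vowels. The stems with 3 vowels (murgonlas → muurrgonlas, difabos → diurfabos, lawappak → laurwappak) insert -ur- after the first vowel.
The other patterns: stems with 1 vowel add -ani; stems with 2 vowels add the prefix ha-.
So langumsuk → laurngumsuk.

laurngumsuk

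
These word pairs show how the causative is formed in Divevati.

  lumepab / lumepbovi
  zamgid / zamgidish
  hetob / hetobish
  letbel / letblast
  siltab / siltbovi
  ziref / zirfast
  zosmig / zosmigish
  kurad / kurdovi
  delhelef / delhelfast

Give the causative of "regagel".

regaglast

siltab and hetob both end in -b yet inflect differently (siltbovi, hetobish), so the final letter is not what conditions the rule; the last vowel is.
"regagel" has last vowel 'e'. The stems whose last vowel is 'e' (ziref → zirfast, letbel → letblast, delhelef → delhelfast) delete the last vowel and add -ast.
The other patterns: stems whose last vowel is 'a' delete the last vowel and add -ovi; stems whose last vowel is 'i' or 'o' add -ish.
So regagel → regaglast.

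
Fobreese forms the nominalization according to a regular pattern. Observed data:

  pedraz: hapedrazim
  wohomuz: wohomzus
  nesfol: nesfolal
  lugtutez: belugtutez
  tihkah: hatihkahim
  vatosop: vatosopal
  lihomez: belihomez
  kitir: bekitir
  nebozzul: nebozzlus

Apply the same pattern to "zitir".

bezitir

nesfol and nebozzul both end in -l yet inflect differently (nesfolal, nebozzlus), so the final letter is not what conditions the rule; the last vowel is.
"zitir" has last vowel 'i'. The one such stem in the data (kitir → bekitir) adds the prefix be-, so the same rule applies.
The other patterns: stems whose last vowel is 'o' add -al; stems whose last vowel is 'u' delete the last vowel and add -us; stems whose last vowel is 'a' add ha- … -im around the stem.
So zitir → bezitir.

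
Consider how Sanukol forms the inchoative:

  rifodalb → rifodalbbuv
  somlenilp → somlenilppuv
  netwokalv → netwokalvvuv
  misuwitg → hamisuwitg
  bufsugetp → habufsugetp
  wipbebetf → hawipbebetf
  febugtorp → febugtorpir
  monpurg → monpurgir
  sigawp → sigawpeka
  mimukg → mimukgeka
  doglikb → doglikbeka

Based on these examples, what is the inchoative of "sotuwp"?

sotuwpeka

somlenilp and bufsugetp both end in -p yet inflect differently (somlenilppuv, habufsugetp), so the final letter is not what conditions the rule; the second-to-last letter is.
"sotuwp" has second-to-last letter 'w'. The one such stem in the data (sigawp → sigawpeka) adds -eka, so the same rule applies.
The other patterns: stems whose second-to-last letter is 'l' double the final consonant and add -uv; stems whose second-to-last letter is 't' add the prefix ha-; stems whose second-to-last letter is 'r' add -ir.
So sotuwp → sotuwpeka.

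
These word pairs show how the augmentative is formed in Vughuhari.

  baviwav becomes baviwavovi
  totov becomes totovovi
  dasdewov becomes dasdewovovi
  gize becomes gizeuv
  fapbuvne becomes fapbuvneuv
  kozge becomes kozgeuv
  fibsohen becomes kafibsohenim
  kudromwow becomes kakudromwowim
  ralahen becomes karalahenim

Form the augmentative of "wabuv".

wabuvovi

"wabuv" ends in -v. The stems ending in -v (baviwav → baviwavovi, totov → totovovi, dasdewov → dasdewovovi) add -ovi.
The other patterns: stems ending in -e add -uv; stems ending in -n or -w add ka- … -im around the stem.
So wabuv → wabuvovi.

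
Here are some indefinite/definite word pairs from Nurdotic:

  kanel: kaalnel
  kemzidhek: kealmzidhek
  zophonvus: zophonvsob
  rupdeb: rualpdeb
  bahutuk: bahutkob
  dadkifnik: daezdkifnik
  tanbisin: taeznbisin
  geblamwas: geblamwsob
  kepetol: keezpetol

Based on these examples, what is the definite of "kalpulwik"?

"kalpulwik" has last vowel 'i'. The stems whose last vowel is 'i' (dadkifnik → daezdkifnik, tanbisin → taeznbisin) insert -ez- after the first vowel.
The other patterns: stems whose last vowel is 'a' or 'u' delete the last vowel and add -ob; stems whose last vowel is 'e' insert -al- after the first vowel.
So kalpulwik → kaezlpulwik.

kaezlpulwik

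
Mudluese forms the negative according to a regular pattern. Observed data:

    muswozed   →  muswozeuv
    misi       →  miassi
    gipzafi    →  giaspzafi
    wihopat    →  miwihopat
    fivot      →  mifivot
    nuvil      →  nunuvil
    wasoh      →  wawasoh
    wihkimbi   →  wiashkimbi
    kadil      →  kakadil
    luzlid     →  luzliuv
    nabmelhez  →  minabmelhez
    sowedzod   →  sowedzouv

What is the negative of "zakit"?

mizakit

nabmelhez and muswozed both have last vowel 'e' yet inflect differently (minabmelhez, muswozeuv), so the last vowel is not what conditions the rule; the final letter is.
"zakit" ends in -t. The stems ending in -t (wihopat → miwihopat, fivot → mifivot) add the prefix mi-.
So zakit → mizakit.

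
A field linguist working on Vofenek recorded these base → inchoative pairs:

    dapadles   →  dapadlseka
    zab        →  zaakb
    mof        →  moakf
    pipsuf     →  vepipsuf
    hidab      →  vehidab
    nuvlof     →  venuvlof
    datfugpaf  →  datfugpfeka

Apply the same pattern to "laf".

mof and nuvlof both end in -f yet inflect differently (moakf, venuvlof), so the final letter is not what conditions the rule; the number of vowels is.
"laf" has 1 vowel. The stems with 1 vowel (mof → moakf, zab → zaakb) insert -ak- after the first vowel.
So laf → laakf.

laakf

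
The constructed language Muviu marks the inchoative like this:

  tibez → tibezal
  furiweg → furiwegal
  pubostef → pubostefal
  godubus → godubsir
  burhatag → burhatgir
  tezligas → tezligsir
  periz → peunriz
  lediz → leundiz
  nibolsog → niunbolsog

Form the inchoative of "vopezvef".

"vopezvef" has last vowel 'e'. The stems whose last vowel is 'e' (tibez → tibezal, furiweg → furiwegal, pubostef → pubostefal) add -al.
The other patterns: stems whose last vowel is 'a' or 'u' delete the last vowel and add -ir; stems whose last vowel is 'i' or 'o' insert -un- after the first vowel.
So vopezvef → vopezvefal.

vopezvefal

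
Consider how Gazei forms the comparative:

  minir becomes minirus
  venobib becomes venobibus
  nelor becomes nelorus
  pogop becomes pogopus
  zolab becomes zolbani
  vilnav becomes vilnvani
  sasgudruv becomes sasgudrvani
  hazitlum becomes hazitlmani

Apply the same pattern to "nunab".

"nunab" has last vowel 'a'. The stems whose last vowel is 'a' (zolab → zolbani, vilnav → vilnvani) delete the last vowel and add -ani.
The other pattern: stems whose last vowel is 'i' or 'o' add -us.
So nunab → nunbani.

nunbani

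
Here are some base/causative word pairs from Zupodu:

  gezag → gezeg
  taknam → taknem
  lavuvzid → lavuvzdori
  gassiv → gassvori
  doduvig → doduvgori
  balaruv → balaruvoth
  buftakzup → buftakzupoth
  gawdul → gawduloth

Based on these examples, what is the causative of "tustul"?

"tustul" has last vowel 'u'. The stems whose last vowel is 'u' (balaruv → balaruvoth, buftakzup → buftakzupoth, gawdul → gawduloth) add -oth.
So tustul → tustuloth.

tustuloth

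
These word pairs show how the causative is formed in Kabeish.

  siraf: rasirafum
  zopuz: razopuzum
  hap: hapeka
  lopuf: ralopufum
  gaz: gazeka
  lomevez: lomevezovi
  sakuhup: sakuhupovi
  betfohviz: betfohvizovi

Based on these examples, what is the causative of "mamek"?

"mamek" has 2 vowels. The stems with 2 vowels (zopuz → razopuzum, siraf → rasirafum, lopuf → ralopufum) add ra- … -um around the stem.
So mamek → ramamekum.

ramamekum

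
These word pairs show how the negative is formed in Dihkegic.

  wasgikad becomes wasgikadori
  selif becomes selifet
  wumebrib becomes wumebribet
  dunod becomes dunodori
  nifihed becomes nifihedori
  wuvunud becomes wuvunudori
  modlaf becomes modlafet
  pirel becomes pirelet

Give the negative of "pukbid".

"pukbid" ends in -d. The stems ending in -d (wasgikad → wasgikadori, dunod → dunodori, wuvunud → wuvunudori) add -ori.
The other pattern: stems ending in -b, -f or -l add -et.
So pukbid → pukbidori.

pukbidori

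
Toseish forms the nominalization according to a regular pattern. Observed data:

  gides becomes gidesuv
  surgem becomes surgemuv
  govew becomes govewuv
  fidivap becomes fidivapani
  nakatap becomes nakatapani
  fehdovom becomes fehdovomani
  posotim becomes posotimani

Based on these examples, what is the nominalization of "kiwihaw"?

kiwihawani

"kiwihaw" has last vowel 'a'. The stems whose last vowel is 'a' (fidivap → fidivapani, nakatap → nakatapani) add -ani.
So kiwihaw → kiwihawani.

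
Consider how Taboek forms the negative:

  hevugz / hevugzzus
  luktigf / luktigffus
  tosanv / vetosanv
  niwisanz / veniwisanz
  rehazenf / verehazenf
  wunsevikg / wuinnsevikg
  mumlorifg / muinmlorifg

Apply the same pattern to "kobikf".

"kobikf" has second-to-last letter 'k'. The one such stem in the data (wunsevikg → wuinnsevikg) inserts -in- after the first vowel (as does mumlorifg), so the same rule applies.
The other patterns: stems whose second-to-last letter is 'g' double the final consonant and add -us; stems whose second-to-last letter is 'n' add the prefix ve-.
So kobikf → koinbikf.

koinbikf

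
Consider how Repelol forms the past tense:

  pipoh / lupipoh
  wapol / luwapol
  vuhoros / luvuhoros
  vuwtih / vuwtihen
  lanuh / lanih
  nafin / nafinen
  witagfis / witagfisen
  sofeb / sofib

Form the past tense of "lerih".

"lerih" has last vowel 'i'. The stems whose last vowel is 'i' (witagfis → witagfisen, vuwtih → vuwtihen, nafin → nafinen) add -en.
The other patterns: stems whose last vowel is 'o' add the prefix lu-; stems whose last vowel is 'e' or 'u' change the last vowel to 'i'.
So lerih → lerihen.

lerihen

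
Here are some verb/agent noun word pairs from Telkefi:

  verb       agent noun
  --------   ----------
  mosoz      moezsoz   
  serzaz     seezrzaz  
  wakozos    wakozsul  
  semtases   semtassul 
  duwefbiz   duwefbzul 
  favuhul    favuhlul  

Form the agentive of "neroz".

mosoz and duwefbiz both end in -z yet inflect differently (moezsoz, duwefbzul), so the final letter is not what conditions the rule; the number of vowels is.
"neroz" has 2 vowels. The stems with 2 vowels (mosoz → moezsoz, serzaz → seezrzaz) insert -ez- after the first vowel.
The other pattern: stems with 3 vowels delete the last vowel and add -ul.
So neroz → neezroz.

neezroz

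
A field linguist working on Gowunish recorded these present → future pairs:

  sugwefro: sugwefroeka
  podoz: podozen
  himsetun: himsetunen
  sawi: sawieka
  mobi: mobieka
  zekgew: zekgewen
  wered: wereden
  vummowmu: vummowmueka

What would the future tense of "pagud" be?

himsetun and vummowmu both have last vowel 'u' yet inflect differently (himsetunen, vummowmueka), so the last vowel is not what conditions the rule; whether the stem ends in a vowel or a consonant is.
"pagud" ends in a consonant. The stems ending in a consonant (podoz → podozen, himsetun → himsetunen, zekgew → zekgewen) add -en.
The other pattern: stems ending in a vowel add -eka.
So pagud → paguden.

paguden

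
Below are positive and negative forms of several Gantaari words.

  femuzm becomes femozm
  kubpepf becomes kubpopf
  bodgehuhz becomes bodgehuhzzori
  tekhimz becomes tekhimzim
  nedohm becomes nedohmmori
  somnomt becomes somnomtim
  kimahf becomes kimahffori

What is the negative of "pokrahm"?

"pokrahm" has second-to-last letter 'h'. The stems whose second-to-last letter is 'h' (kimahf → kimahffori, nedohm → nedohmmori, bodgehuhz → bodgehuhzzori) double the final consonant and add -ori.
So pokrahm → pokrahmmori.

pokrahmmori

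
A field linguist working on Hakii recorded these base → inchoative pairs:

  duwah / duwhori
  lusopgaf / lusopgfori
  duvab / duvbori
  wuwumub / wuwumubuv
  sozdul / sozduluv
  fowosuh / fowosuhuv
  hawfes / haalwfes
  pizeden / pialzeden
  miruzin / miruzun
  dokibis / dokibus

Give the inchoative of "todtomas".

todtomsori

"todtomas" has last vowel 'a'. The stems whose last vowel is 'a' (duwah → duwhori, lusopgaf → lusopgfori, duvab → duvbori) delete the last vowel and add -ori.
The other patterns: stems whose last vowel is 'u' add -uv; stems whose last vowel is 'e' insert -al- after the first vowel; stems whose last vowel is 'i' change the last vowel to 'u'.
So todtomas → todtomsori.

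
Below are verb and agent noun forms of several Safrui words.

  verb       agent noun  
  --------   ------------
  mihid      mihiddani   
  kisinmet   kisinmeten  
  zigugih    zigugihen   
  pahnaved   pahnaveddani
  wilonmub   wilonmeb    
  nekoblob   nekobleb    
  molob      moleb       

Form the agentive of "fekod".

"fekod" ends in -d. The stems ending in -d (pahnaved → pahnaveddani, mihid → mihiddani) double the final consonant and add -ani.
The other patterns: stems ending in -b change the last vowel to 'e'; stems ending in -h or -t add -en.
So fekod → fekoddani.

fekoddani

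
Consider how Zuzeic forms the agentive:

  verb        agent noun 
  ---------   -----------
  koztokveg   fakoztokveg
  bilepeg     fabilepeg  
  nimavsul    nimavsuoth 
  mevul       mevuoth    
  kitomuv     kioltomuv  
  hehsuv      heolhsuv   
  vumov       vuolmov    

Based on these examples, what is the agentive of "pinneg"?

nimavsul and kitomuv both have last vowel 'u' yet inflect differently (nimavsuoth, kioltomuv), so the last vowel is not what conditions the rule; the final letter is.
"pinneg" ends in -g. The stems ending in -g (koztokveg → fakoztokveg, bilepeg → fabilepeg) add the prefix fa-.
The other patterns: stems ending in -l drop the final letter and add -oth; stems ending in -v insert -ol- after the first vowel.
So pinneg → fapinneg.

fapinneg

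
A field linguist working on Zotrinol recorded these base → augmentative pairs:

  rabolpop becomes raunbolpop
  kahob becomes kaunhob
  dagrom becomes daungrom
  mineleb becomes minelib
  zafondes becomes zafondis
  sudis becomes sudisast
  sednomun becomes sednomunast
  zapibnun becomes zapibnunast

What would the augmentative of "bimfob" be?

kahob and mineleb both end in -b yet inflect differently (kaunhob, minelib), so the final letter is not what conditions the rule; the last vowel is.
"bimfob" has last vowel 'o'. The stems whose last vowel is 'o' (rabolpop → raunbolpop, kahob → kaunhob, dagrom → daungrom) insert -un- after the first vowel.
The other patterns: stems whose last vowel is 'e' change the last vowel to 'i'; stems whose last vowel is 'i' or 'u' add -ast.
So bimfob → biunmfob.

biunmfob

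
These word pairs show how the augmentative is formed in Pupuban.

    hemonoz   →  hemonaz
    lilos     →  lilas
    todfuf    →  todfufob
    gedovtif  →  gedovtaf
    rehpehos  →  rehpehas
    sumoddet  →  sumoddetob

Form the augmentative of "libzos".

gedovtif and todfuf both end in -f yet inflect differently (gedovtaf, todfufob), so the final letter is not what conditions the rule; the last vowel is.
"libzos" has last vowel 'o'. The stems whose last vowel is 'o' (lilos → lilas, hemonoz → hemonaz, rehpehos → rehpehas) change the last vowel to 'a'.
So libzos → libzas.

libzas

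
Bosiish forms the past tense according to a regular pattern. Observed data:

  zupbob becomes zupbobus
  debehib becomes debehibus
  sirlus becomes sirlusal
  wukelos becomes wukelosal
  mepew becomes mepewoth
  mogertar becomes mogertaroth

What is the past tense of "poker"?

pokeroth

zupbob and wukelos both have last vowel 'o' yet inflect differently (zupbobus, wukelosal), so the last vowel is not what conditions the rule; the final letter is.
"poker" ends in -r. The one such stem in the data (mogertar → mogertaroth) adds -oth, so the same rule applies.
So poker → pokeroth.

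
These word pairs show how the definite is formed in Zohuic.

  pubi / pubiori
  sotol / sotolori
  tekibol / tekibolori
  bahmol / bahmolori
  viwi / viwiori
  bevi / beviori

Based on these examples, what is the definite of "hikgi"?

Every pair shown (pubi → pubiori, sotol → sotolori, tekibol → tekibolori, …) follows the same rule: add -ori.
So hikgi → hikgiori.

hikgiori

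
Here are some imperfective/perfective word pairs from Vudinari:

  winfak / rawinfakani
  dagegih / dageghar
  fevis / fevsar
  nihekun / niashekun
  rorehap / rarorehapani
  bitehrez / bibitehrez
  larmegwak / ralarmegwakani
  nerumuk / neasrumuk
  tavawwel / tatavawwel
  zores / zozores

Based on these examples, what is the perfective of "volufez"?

larmegwak and nerumuk both end in -k yet inflect differently (ralarmegwakani, neasrumuk), so the final letter is not what conditions the rule; the last vowel is.
"volufez" has last vowel 'e'. The stems whose last vowel is 'e' (tavawwel → tatavawwel, zores → zozores, bitehrez → bibitehrez) repeat the first consonant+vowel as a prefix.
So volufez → vovolufez.

vovolufez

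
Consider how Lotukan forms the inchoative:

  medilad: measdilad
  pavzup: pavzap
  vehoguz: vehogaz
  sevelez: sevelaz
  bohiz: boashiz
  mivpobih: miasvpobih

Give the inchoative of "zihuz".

"zihuz" has last vowel 'u'. The stems whose last vowel is 'u' (vehoguz → vehogaz, pavzup → pavzap) change the last vowel to 'a'.
So zihuz → zihaz.

zihaz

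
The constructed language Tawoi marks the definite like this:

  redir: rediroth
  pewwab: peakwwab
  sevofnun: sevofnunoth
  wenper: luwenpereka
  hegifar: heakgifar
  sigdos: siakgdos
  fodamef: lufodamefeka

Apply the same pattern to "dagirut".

wenper and hegifar both end in -r yet inflect differently (luwenpereka, heakgifar), so the final letter is not what conditions the rule; the last vowel is.
"dagirut" has last vowel 'u'. The one such stem in the data (sevofnun → sevofnunoth) adds -oth, so the same rule applies.
The other patterns: stems whose last vowel is 'e' add lu- … -eka around the stem; stems whose last vowel is 'a' or 'o' insert -ak- after the first vowel.
So dagirut → dagirutoth.

dagirutoth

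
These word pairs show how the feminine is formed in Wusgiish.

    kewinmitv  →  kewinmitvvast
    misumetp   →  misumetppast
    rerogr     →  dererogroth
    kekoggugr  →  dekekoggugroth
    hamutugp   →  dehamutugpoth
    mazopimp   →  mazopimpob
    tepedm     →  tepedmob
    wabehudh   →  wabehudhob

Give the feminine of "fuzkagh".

"fuzkagh" has second-to-last letter 'g'. The stems whose second-to-last letter is 'g' (rerogr → dererogroth, kekoggugr → dekekoggugroth, hamutugp → dehamutugpoth) add de- … -oth around the stem.
The other patterns: stems whose second-to-last letter is 't' double the final consonant and add -ast; stems whose second-to-last letter is 'd' or 'm' add -ob.
So fuzkagh → defuzkaghoth.

defuzkaghoth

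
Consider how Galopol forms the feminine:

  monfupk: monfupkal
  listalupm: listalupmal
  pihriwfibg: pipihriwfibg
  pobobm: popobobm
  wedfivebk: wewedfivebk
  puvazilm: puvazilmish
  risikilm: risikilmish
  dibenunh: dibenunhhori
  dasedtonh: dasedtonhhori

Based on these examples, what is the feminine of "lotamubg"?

lolotamubg

listalupm and pobobm both end in -m yet inflect differently (listalupmal, popobobm), so the final letter is not what conditions the rule; the second-to-last letter is.
"lotamubg" has second-to-last letter 'b'. The stems whose second-to-last letter is 'b' (pihriwfibg → pipihriwfibg, pobobm → popobobm, wedfivebk → wewedfivebk) repeat the first consonant+vowel as a prefix.
So lotamubg → lolotamubg.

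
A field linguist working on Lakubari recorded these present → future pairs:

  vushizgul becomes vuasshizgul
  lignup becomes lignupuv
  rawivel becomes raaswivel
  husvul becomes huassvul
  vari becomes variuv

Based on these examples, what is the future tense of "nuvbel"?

vushizgul and lignup both have last vowel 'u' yet inflect differently (vuasshizgul, lignupuv), so the last vowel is not what conditions the rule; the final letter is.
"nuvbel" ends in -l. The stems ending in -l (rawivel → raaswivel, vushizgul → vuasshizgul, husvul → huassvul) insert -as- after the first vowel.
The other pattern: stems ending in -i or -p add -uv.
So nuvbel → nuasvbel.

nuasvbel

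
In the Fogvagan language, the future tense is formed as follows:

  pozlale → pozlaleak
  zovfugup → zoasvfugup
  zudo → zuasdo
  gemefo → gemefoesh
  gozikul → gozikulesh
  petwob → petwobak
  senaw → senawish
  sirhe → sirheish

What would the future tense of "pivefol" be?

pivefolak

gemefo and zudo both end in -o yet inflect differently (gemefoesh, zuasdo), so the final letter is not what conditions the rule; the first letter is.
"pivefol" begins with p-. The stems beginning with p- (pozlale → pozlaleak, petwob → petwobak) add -ak.
So pivefol → pivefolak.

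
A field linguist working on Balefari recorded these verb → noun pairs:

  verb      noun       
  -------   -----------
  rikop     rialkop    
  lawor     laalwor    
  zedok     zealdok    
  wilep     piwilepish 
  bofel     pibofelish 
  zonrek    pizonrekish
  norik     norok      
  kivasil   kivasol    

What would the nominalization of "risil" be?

risol

"risil" has last vowel 'i'. The stems whose last vowel is 'i' (norik → norok, kivasil → kivasol) change the last vowel to 'o'.
So risil → risol.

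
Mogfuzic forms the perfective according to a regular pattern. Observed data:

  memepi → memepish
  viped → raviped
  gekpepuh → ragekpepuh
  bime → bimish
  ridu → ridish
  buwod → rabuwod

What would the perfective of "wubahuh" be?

viped and bime both have last vowel 'e' yet inflect differently (raviped, bimish), so the last vowel is not what conditions the rule; whether the stem ends in a vowel or a consonant is.
"wubahuh" ends in a consonant. The stems ending in a consonant (gekpepuh → ragekpepuh, buwod → rabuwod, viped → raviped) add the prefix ra-.
The other pattern: stems ending in a vowel drop the final letter and add -ish.
So wubahuh → rawubahuh.

rawubahuh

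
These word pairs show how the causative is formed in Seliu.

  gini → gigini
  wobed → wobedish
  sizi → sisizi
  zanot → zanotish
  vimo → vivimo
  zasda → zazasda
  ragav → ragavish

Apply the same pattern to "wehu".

wewehu

zasda and ragav both have last vowel 'a' yet inflect differently (zazasda, ragavish), so the last vowel is not what conditions the rule; whether the stem ends in a vowel or a consonant is.
"wehu" ends in a vowel. The stems ending in a vowel (sizi → sisizi, vimo → vivimo, gini → gigini) repeat the first consonant+vowel as a prefix.
So wehu → wewehu.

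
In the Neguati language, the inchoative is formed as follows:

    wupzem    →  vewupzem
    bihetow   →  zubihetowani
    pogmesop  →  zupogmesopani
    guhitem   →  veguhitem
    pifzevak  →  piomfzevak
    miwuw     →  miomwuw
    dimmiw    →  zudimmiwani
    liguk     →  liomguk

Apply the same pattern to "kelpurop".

zukelpuropani

"kelpurop" has last vowel 'o'. The stems whose last vowel is 'o' (bihetow → zubihetowani, pogmesop → zupogmesopani) add zu- … -ani around the stem.
The other patterns: stems whose last vowel is 'a' or 'u' insert -om- after the first vowel; stems whose last vowel is 'e' add the prefix ve-.
So kelpurop → zukelpuropani.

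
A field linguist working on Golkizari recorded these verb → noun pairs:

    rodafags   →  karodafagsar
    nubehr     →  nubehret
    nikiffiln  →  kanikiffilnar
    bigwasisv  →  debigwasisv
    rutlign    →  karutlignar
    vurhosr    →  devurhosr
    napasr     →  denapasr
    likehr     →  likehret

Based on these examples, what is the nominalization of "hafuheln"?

kahafuhelnar

"hafuheln" has second-to-last letter 'l'. The one such stem in the data (nikiffiln → kanikiffilnar) adds ka- … -ar around the stem, so the same rule applies.
The other patterns: stems whose second-to-last letter is 's' add the prefix de-; stems whose second-to-last letter is 'h' add -et.
So hafuheln → kahafuhelnar.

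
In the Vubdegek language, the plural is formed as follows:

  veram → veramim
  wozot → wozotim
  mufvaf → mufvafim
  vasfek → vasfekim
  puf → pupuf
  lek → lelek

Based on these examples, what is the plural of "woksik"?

woksikim

"woksik" has 2 vowels. The stems with 2 vowels (veram → veramim, wozot → wozotim, mufvaf → mufvafim) add -im.
So woksik → woksikim.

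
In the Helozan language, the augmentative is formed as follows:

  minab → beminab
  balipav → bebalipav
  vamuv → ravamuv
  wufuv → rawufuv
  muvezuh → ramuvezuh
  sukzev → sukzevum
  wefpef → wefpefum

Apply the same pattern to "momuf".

ramomuf

balipav and vamuv both end in -v yet inflect differently (bebalipav, ravamuv), so the final letter is not what conditions the rule; the last vowel is.
"momuf" has last vowel 'u'. The stems whose last vowel is 'u' (vamuv → ravamuv, wufuv → rawufuv, muvezuh → ramuvezuh) add the prefix ra-.
The other patterns: stems whose last vowel is 'a' add the prefix be-; stems whose last vowel is 'e' add -um.
So momuf → ramomuf.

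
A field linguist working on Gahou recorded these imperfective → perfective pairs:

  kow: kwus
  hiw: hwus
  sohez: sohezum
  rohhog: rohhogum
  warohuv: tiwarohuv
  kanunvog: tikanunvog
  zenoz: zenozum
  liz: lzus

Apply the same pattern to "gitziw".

gitziwum

liz and zenoz both end in -z yet inflect differently (lzus, zenozum), so the final letter is not what conditions the rule; the number of vowels is.
"gitziw" has 2 vowels. The stems with 2 vowels (zenoz → zenozum, sohez → sohezum, rohhog → rohhogum) add -um.
So gitziw → gitziwum.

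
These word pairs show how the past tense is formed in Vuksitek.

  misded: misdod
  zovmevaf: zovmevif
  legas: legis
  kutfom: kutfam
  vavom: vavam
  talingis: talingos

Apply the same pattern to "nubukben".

"nubukben" has last vowel 'e'. The one such stem in the data (misded → misdod) changes the last vowel to 'o' (as does talingis), so the same rule applies.
So nubukben → nubukbon.

nubukbon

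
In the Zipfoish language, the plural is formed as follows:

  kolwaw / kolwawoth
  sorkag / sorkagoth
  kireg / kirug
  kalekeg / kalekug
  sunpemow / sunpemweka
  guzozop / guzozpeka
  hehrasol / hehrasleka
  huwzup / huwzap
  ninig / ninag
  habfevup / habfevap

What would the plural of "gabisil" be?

sorkag and kireg both end in -g yet inflect differently (sorkagoth, kirug), so the final letter is not what conditions the rule; the last vowel is.
"gabisil" has last vowel 'i'. The one such stem in the data (ninig → ninag) changes the last vowel to 'a' (as do huwzup, habfevup), so the same rule applies.
The other patterns: stems whose last vowel is 'a' add -oth; stems whose last vowel is 'e' change the last vowel to 'u'; stems whose last vowel is 'o' delete the last vowel and add -eka.
So gabisil → gabisal.

gabisal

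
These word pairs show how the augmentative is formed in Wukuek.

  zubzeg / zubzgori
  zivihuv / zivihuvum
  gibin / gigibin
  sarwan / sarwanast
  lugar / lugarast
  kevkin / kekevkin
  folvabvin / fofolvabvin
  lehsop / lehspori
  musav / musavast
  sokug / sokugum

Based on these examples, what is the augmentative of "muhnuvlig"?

mumuhnuvlig

musav and zivihuv both end in -v yet inflect differently (musavast, zivihuvum), so the final letter is not what conditions the rule; the last vowel is.
"muhnuvlig" has last vowel 'i'. The stems whose last vowel is 'i' (gibin → gigibin, folvabvin → fofolvabvin, kevkin → kekevkin) repeat the first consonant+vowel as a prefix.
The other patterns: stems whose last vowel is 'a' add -ast; stems whose last vowel is 'u' add -um; stems whose last vowel is 'e' or 'o' delete the last vowel and add -ori.
So muhnuvlig → mumuhnuvlig.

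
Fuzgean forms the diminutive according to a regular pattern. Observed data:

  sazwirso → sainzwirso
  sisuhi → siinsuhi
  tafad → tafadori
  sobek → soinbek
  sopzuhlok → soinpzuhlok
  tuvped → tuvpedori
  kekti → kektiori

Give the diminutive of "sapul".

sisuhi and kekti both end in -i yet inflect differently (siinsuhi, kektiori), so the final letter is not what conditions the rule; the first letter is.
"sapul" begins with s-. The stems beginning with s- (sobek → soinbek, sazwirso → sainzwirso, sopzuhlok → soinpzuhlok) insert -in- after the first vowel.
So sapul → sainpul.

sainpul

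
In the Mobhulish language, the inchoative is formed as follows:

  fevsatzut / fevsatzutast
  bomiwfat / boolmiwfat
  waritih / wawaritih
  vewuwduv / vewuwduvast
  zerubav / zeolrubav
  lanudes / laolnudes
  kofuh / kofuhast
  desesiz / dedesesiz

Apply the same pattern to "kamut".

kamutast

waritih and kofuh both end in -h yet inflect differently (wawaritih, kofuhast), so the final letter is not what conditions the rule; the last vowel is.
"kamut" has last vowel 'u'. The stems whose last vowel is 'u' (vewuwduv → vewuwduvast, kofuh → kofuhast, fevsatzut → fevsatzutast) add -ast.
The other patterns: stems whose last vowel is 'i' repeat the first consonant+vowel as a prefix; stems whose last vowel is 'a' or 'e' insert -ol- after the first vowel.
So kamut → kamutast.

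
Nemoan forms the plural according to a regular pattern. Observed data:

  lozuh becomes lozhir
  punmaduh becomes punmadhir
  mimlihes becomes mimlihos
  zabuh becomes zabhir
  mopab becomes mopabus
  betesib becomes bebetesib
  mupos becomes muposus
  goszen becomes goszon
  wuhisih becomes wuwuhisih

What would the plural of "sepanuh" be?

sepanhir

lozuh and wuhisih both end in -h yet inflect differently (lozhir, wuwuhisih), so the final letter is not what conditions the rule; the last vowel is.
"sepanuh" has last vowel 'u'. The stems whose last vowel is 'u' (lozuh → lozhir, zabuh → zabhir, punmaduh → punmadhir) delete the last vowel and add -ir.
So sepanuh → sepanhir.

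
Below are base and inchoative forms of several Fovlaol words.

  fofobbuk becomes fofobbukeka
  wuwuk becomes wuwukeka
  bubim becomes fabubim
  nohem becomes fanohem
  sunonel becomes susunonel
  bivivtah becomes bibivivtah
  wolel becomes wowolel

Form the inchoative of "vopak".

vopakeka

nohem and sunonel both have last vowel 'e' yet inflect differently (fanohem, susunonel), so the last vowel is not what conditions the rule; the final letter is.
"vopak" ends in -k. The stems ending in -k (fofobbuk → fofobbukeka, wuwuk → wuwukeka) add -eka.
The other patterns: stems ending in -m add the prefix fa-; stems ending in -h or -l repeat the first consonant+vowel as a prefix.
So vopak → vopakeka.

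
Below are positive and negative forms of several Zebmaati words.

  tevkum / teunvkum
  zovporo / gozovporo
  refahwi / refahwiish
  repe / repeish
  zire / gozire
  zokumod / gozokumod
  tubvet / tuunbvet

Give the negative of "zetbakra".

gozetbakra

"zetbakra" begins with z-. The stems beginning with z- (zokumod → gozokumod, zovporo → gozovporo, zire → gozire) add the prefix go-.
So zetbakra → gozetbakra.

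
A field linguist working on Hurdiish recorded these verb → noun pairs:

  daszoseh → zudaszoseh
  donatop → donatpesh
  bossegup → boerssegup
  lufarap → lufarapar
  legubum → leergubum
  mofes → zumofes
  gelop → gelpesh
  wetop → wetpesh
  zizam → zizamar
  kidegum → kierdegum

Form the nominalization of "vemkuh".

"vemkuh" has last vowel 'u'. The stems whose last vowel is 'u' (bossegup → boerssegup, kidegum → kierdegum, legubum → leergubum) insert -er- after the first vowel.
The other patterns: stems whose last vowel is 'e' add the prefix zu-; stems whose last vowel is 'a' add -ar; stems whose last vowel is 'o' delete the last vowel and add -esh.
So vemkuh → veermkuh.

veermkuh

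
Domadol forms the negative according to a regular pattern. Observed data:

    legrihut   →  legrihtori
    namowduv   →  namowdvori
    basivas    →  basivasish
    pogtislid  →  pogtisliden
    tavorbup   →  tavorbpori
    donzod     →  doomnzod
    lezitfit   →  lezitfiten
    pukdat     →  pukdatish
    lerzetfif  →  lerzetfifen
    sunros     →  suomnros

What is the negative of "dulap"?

pukdat and lezitfit both end in -t yet inflect differently (pukdatish, lezitfiten), so the final letter is not what conditions the rule; the last vowel is.
"dulap" has last vowel 'a'. The stems whose last vowel is 'a' (pukdat → pukdatish, basivas → basivasish) add -ish.
So dulap → dulapish.

dulapish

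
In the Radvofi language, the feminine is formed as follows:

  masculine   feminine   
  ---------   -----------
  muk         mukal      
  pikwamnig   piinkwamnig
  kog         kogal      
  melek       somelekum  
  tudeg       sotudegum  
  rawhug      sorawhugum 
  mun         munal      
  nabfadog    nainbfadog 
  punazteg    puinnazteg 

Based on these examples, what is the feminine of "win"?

muk and melek both end in -k yet inflect differently (mukal, somelekum), so the final letter is not what conditions the rule; the number of vowels is.
"win" has 1 vowel. The stems with 1 vowel (mun → munal, muk → mukal, kog → kogal) add -al.
So win → winal.

winal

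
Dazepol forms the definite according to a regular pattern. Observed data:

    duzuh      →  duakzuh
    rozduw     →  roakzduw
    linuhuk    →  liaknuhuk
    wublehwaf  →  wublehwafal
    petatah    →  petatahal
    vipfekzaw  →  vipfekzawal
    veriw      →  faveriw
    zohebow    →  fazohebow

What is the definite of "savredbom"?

fasavredbom

duzuh and petatah both end in -h yet inflect differently (duakzuh, petatahal), so the final letter is not what conditions the rule; the last vowel is.
"savredbom" has last vowel 'o'. The one such stem in the data (zohebow → fazohebow) adds the prefix fa-, so the same rule applies.
The other patterns: stems whose last vowel is 'u' insert -ak- after the first vowel; stems whose last vowel is 'a' add -al.
So savredbom → fasavredbom.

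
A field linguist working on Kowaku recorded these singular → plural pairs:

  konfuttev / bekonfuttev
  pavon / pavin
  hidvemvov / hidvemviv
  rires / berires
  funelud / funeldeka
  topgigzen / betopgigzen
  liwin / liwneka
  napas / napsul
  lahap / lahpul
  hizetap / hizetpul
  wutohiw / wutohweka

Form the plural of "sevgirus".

konfuttev and hidvemvov both end in -v yet inflect differently (bekonfuttev, hidvemviv), so the final letter is not what conditions the rule; the last vowel is.
"sevgirus" has last vowel 'u'. The one such stem in the data (funelud → funeldeka) deletes the last vowel and adds -eka (as do liwin, wutohiw), so the same rule applies.
So sevgirus → sevgirseka.

sevgirseka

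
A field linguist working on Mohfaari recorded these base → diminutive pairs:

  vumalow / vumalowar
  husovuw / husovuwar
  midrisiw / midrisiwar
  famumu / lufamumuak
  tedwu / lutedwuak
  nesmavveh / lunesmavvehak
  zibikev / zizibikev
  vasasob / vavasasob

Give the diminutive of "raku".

lurakuak

husovuw and famumu both have last vowel 'u' yet inflect differently (husovuwar, lufamumuak), so the last vowel is not what conditions the rule; the final letter is.
"raku" ends in -u. The stems ending in -u (famumu → lufamumuak, tedwu → lutedwuak) add lu- … -ak around the stem.
So raku → lurakuak.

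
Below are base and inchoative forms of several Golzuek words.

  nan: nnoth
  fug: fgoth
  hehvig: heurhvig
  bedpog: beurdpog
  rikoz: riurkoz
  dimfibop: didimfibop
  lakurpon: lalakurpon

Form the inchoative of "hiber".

fug and hehvig both end in -g yet inflect differently (fgoth, heurhvig), so the final letter is not what conditions the rule; the number of vowels is.
"hiber" has 2 vowels. The stems with 2 vowels (hehvig → heurhvig, bedpog → beurdpog, rikoz → riurkoz) insert -ur- after the first vowel.
The other patterns: stems with 1 vowel delete the last vowel and add -oth; stems with 3 vowels repeat the first consonant+vowel as a prefix.
So hiber → hiurber.

hiurber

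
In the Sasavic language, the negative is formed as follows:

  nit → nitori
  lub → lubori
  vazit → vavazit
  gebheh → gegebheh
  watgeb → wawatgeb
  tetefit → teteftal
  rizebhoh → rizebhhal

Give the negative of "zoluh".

nit and vazit both end in -t yet inflect differently (nitori, vavazit), so the final letter is not what conditions the rule; the number of vowels is.
"zoluh" has 2 vowels. The stems with 2 vowels (vazit → vavazit, gebheh → gegebheh, watgeb → wawatgeb) repeat the first consonant+vowel as a prefix.
The other patterns: stems with 1 vowel add -ori; stems with 3 vowels delete the last vowel and add -al.
So zoluh → zozoluh.

zozoluh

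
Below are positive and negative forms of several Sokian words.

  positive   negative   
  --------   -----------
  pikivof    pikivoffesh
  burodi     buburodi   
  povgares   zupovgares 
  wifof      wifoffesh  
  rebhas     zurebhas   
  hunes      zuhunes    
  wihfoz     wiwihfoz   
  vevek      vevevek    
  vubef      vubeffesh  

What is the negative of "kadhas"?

"kadhas" ends in -s. The stems ending in -s (povgares → zupovgares, rebhas → zurebhas, hunes → zuhunes) add the prefix zu-.
So kadhas → zukadhas.

zukadhas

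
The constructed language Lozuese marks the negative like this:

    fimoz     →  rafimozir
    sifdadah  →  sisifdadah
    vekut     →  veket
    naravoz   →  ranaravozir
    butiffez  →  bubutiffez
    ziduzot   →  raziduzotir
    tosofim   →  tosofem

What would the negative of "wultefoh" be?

rawultefohir

vekut and ziduzot both end in -t yet inflect differently (veket, raziduzotir), so the final letter is not what conditions the rule; the last vowel is.
"wultefoh" has last vowel 'o'. The stems whose last vowel is 'o' (naravoz → ranaravozir, ziduzot → raziduzotir, fimoz → rafimozir) add ra- … -ir around the stem.
So wultefoh → rawultefohir.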